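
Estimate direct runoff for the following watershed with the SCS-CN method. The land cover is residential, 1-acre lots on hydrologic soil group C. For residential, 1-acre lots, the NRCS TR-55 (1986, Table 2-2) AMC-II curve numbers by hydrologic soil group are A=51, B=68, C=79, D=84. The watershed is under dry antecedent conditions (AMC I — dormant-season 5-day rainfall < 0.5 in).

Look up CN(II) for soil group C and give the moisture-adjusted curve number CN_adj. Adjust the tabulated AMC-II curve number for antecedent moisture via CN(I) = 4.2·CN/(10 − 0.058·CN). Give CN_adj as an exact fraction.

CN_adj = 7900/129 ≈ 61.240

NRCS table: residential, 1-acre lots, soil group C → CN(II) = 79
Adjust CN=79 to AMC I: 4.2·79/(10 − 0.058·79) → (1659/5) ÷ (2709/500) = 7900/129 ≈ 61.240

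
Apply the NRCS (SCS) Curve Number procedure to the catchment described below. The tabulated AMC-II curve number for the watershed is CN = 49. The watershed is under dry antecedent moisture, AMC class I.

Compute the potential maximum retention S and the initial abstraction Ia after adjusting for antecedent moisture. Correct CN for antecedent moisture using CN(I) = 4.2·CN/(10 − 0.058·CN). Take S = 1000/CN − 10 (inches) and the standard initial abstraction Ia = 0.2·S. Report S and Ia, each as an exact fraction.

CN(I) from CN(II)=49: (4.2·49)/(10 − 0.058·49) = 34300/1193 ≈ 28.751
S = 1000/(34300/1193) − 10 = 8500/343 in ≈ 24.781 in
Initial abstraction Ia = S/5 = (8500/343)/5 = 1700/343 ≈ 4.956 in

S = 8500/343 in ≈ 24.781 in; Ia = 1700/343 in ≈ 4.956 in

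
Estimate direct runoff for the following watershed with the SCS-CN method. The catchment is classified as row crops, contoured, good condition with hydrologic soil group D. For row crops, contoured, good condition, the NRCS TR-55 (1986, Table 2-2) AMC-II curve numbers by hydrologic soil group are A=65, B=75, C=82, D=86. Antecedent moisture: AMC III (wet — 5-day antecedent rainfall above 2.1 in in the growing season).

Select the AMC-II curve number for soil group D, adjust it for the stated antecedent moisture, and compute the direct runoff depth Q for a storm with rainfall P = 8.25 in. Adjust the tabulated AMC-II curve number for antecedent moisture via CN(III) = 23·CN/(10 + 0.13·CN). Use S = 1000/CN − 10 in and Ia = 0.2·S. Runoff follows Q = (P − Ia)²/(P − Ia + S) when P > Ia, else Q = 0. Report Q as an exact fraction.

NRCS table: row crops, contoured, good condition, soil group D → CN(II) = 86
Wet (AMC III): CN(III) = 23·86/(10 + 0.13·86) = 1978/(1059/50) = 98900/1059 ≈ 93.390
Retention S: 1000/CN − 10 with CN=93.390 → S = 700/989 ≈ 0.708 in
Initial abstraction Ia = S/5 = (700/989)/5 = 140/989 ≈ 0.142 in
Excess rainfall: 8.250 − 0.142 = 8.108 in; P > Ia so Q > 0
Runoff Q = (P−Ia)²/(P−Ia+S) = (8.108)²/(8.108+0.708) = 1028933929/137973412 ≈ 7.457 in

Q = 1028933929/137973412 in ≈ 7.457 in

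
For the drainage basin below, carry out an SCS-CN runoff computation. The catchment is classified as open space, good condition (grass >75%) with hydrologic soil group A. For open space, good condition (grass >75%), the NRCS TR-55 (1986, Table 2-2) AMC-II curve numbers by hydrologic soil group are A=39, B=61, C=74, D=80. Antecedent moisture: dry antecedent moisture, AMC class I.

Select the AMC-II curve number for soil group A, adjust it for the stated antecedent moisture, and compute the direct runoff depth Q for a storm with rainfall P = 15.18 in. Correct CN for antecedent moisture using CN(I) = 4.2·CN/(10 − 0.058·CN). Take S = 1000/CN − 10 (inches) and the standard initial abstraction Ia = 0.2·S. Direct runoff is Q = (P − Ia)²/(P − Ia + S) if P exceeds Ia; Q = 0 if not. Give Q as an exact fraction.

NRCS table: open space, good condition (grass >75%), soil group A → CN(II) = 39
CN(I) from CN(II)=39: (4.2·39)/(10 − 0.058·39) = 81900/3869 ≈ 21.168
Retention S: 1000/CN − 10 with CN=21.168 → S = 30500/819 ≈ 37.241 in
Ia = 0.2S: 0.2·37.241 = 7.448 in (exactly 6100/819)
P − Ia = 15.180 − 7.448 = 316621/40950 ≈ 7.732 in (> 0, runoff occurs)
Q: (316621/40950)² ÷ (1841621/40950) = 100248857641/75414379950 in (≈ 1.329 in)

Q = 100248857641/75414379950 in ≈ 1.329 in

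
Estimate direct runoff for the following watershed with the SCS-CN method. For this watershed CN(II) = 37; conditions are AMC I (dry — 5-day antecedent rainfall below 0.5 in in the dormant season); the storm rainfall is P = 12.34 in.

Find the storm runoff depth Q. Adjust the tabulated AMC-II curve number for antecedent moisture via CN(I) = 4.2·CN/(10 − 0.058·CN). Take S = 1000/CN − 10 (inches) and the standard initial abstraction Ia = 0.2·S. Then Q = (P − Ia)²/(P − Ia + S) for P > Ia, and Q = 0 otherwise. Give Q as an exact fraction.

Q = 61293241/153233650 in ≈ 0.400 in

Adjust CN=37 to AMC I: 4.2·37/(10 − 0.058·37) → (777/5) ÷ (3927/500) = 3700/187 ≈ 19.786
Retention S: 1000/CN − 10 with CN=19.786 → S = 1500/37 ≈ 40.541 in
Ia = 0.2·(1500/37) = 300/37 in ≈ 8.108 in
P − Ia = 12.340 − 8.108 = 7829/1850 ≈ 4.232 in (> 0, runoff occurs)
Q: (7829/1850)² ÷ (82829/1850) = 61293241/153233650 in (≈ 0.400 in)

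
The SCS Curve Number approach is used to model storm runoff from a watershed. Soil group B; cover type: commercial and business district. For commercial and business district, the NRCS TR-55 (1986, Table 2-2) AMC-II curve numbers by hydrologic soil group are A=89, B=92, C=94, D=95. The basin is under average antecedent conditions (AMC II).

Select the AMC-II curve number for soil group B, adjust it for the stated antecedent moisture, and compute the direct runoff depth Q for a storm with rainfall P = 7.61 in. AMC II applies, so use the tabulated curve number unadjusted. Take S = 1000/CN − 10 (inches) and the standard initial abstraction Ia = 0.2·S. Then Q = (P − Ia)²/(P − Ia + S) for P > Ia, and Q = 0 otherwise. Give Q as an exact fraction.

NRCS table: commercial and business district, soil group B → CN(II) = 92
Average conditions: CN = 92 (no AMC adjustment).
S = 1000/92 − 10 = 20/23 in ≈ 0.870 in
Ia = 0.2S: 0.2·0.870 = 0.174 in (exactly 4/23)
Excess rainfall: 7.610 − 0.174 = 7.436 in; P > Ia so Q > 0
Q = (17103/2300)²/((17103/2300) + 20/23) = (292512609/5290000)/(19103/2300) = 292512609/43936900 in ≈ 6.658 in

Q = 292512609/43936900 in ≈ 6.658 in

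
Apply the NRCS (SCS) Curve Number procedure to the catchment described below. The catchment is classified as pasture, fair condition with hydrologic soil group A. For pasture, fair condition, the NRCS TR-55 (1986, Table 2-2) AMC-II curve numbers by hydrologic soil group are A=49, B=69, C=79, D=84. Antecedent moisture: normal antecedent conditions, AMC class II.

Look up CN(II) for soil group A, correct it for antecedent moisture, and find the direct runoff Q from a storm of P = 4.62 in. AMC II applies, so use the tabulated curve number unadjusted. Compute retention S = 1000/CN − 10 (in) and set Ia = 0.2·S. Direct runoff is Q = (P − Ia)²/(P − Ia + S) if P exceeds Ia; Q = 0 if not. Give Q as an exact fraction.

Q = 12891987/25903850 in ≈ 0.498 in

NRCS table: pasture, fair condition, soil group A → CN(II) = 49
Average conditions: CN = 49 (no AMC adjustment).
Max retention: S = 1000/49 − 10 = 510/49 in (≈ 10.408 in)
Ia = 0.2S: 0.2·10.408 = 2.082 in (exactly 102/49)
P − Ia = 4.620 − 2.082 = 6219/2450 ≈ 2.538 in (> 0, runoff occurs)
Q = (6219/2450)²/((6219/2450) + 510/49) = (38675961/6002500)/(31719/2450) = 12891987/25903850 in ≈ 0.498 in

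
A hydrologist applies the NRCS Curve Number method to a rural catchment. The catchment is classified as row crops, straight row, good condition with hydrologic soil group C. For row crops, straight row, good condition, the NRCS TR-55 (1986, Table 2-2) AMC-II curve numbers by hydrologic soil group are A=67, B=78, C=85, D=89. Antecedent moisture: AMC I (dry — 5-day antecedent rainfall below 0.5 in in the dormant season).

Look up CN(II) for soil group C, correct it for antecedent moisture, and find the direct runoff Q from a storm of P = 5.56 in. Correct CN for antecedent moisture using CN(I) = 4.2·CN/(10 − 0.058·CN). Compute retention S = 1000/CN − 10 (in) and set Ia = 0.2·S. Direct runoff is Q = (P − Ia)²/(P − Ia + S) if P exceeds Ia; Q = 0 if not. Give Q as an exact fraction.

Q = 197149681/78959475 in ≈ 2.497 in

NRCS table: row crops, straight row, good condition, soil group C → CN(II) = 85
CN(I) from CN(II)=85: (4.2·85)/(10 − 0.058·85) = 11900/169 ≈ 70.414
Retention S: 1000/CN − 10 with CN=70.414 → S = 500/119 ≈ 4.202 in
Ia = 0.2·(500/119) = 100/119 in ≈ 0.840 in
P − Ia = 5.560 − 0.840 = 14041/2975 ≈ 4.720 in (> 0, runoff occurs)
Q: (14041/2975)² ÷ (26541/2975) = 197149681/78959475 in (≈ 2.497 in)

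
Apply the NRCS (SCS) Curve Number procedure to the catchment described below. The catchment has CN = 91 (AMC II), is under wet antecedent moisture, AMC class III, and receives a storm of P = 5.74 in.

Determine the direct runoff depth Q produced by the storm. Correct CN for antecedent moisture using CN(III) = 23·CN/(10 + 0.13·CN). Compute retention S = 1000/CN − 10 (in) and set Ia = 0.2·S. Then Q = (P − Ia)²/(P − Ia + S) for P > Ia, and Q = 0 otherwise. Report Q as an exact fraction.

Q = 350098239481/66629713150 in ≈ 5.254 in

Adjust CN=91 to AMC III: 23·91/(10 + 0.13·91) → 2093 ÷ (2183/100) = 209300/2183 ≈ 95.877
S = 1000/(209300/2183) − 10 = 900/2093 in ≈ 0.430 in
Ia = 0.2·(900/2093) = 180/2093 in ≈ 0.086 in
Since P=5.740 > Ia=0.086: effective rainfall P−Ia = 591691/104650 in
Q = (591691/104650)²/((591691/104650) + 900/2093) = (350098239481/10951622500)/(636691/104650) = 350098239481/66629713150 in ≈ 5.254 in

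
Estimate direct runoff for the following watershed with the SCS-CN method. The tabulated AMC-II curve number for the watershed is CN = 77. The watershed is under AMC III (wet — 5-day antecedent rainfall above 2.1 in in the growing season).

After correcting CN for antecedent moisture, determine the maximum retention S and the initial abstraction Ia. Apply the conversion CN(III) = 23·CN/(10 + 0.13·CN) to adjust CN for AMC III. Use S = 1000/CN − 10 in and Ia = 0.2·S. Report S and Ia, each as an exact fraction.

CN(III) from CN(II)=77: (23·77)/(10 + 0.13·77) = 7700/87 ≈ 88.506
Max retention: S = 1000/(7700/87) − 10 = 100/77 in (≈ 1.299 in)
Initial abstraction Ia = S/5 = (100/77)/5 = 20/77 ≈ 0.260 in

S = 100/77 in ≈ 1.299 in; Ia = 20/77 in ≈ 0.260 in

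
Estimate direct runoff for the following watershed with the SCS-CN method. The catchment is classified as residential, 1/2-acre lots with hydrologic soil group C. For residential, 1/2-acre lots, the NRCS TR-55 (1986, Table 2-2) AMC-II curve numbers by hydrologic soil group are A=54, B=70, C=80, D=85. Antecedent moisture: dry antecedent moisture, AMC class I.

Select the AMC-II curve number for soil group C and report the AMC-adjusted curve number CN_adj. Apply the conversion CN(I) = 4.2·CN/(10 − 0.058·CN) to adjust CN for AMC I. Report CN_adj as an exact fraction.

NRCS table: residential, 1/2-acre lots, soil group C → CN(II) = 80
Dry (AMC I): CN(I) = 4.2·80/(10 − 0.058·80) = 336/(134/25) = 4200/67 ≈ 62.687

CN_adj = 4200/67 ≈ 62.687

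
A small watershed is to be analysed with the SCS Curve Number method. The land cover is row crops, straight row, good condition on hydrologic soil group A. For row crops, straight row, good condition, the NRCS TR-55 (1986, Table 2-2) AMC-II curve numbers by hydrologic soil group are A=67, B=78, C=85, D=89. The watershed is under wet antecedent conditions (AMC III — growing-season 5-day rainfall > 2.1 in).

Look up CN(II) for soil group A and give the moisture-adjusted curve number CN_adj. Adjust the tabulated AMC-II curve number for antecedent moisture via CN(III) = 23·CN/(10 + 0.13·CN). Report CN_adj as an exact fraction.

CN_adj = 154100/1871 ≈ 82.362

NRCS table: row crops, straight row, good condition, soil group A → CN(II) = 67
Adjust CN=67 to AMC III: 23·67/(10 + 0.13·67) → 1541 ÷ (1871/100) = 154100/1871 ≈ 82.362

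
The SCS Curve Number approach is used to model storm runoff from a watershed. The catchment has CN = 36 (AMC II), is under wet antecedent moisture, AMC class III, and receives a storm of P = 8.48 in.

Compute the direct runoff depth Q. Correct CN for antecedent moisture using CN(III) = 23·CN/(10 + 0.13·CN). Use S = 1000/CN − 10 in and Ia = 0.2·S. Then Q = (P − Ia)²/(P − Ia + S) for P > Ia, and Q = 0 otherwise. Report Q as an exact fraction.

CN(III) from CN(II)=36: (23·36)/(10 + 0.13·36) = 20700/367 ≈ 56.403
Retention S: 1000/CN − 10 with CN=56.403 → S = 1600/207 ≈ 7.729 in
Ia = 0.2S: 0.2·7.729 = 1.546 in (exactly 320/207)
Since P=8.480 > Ia=1.546: effective rainfall P−Ia = 35884/5175 in
Q = (35884/5175)²/((35884/5175) + 1600/207) = (1287661456/26780625)/(75884/5175) = 321915364/98174925 in ≈ 3.279 in

Q = 321915364/98174925 in ≈ 3.279 in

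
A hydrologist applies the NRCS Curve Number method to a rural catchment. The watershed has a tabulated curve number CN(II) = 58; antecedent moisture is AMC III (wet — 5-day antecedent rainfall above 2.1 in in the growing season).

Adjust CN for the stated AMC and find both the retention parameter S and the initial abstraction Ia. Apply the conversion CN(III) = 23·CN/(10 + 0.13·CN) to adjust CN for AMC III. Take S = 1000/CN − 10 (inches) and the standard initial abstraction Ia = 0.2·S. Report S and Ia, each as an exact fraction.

Wet (AMC III): CN(III) = 23·58/(10 + 0.13·58) = 1334/(877/50) = 66700/877 ≈ 76.055
Retention S: 1000/CN − 10 with CN=76.055 → S = 2100/667 ≈ 3.148 in
Ia = 0.2S: 0.2·3.148 = 0.630 in (exactly 420/667)

S = 2100/667 in ≈ 3.148 in; Ia = 420/667 in ≈ 0.630 in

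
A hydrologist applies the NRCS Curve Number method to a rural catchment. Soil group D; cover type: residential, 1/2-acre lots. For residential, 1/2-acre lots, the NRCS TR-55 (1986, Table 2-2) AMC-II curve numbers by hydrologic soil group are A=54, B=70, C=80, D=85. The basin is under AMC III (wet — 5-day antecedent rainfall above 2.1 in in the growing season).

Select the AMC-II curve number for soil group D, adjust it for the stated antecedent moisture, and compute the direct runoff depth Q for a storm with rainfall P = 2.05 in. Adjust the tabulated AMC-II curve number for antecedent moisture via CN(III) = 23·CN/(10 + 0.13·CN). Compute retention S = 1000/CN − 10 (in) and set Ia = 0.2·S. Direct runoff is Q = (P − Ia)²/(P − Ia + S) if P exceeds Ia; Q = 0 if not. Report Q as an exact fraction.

Q = 219958561/162898420 in ≈ 1.350 in

NRCS table: residential, 1/2-acre lots, soil group D → CN(II) = 85
CN(III) from CN(II)=85: (23·85)/(10 + 0.13·85) = 39100/421 ≈ 92.874
Retention S: 1000/CN − 10 with CN=92.874 → S = 300/391 ≈ 0.767 in
Initial abstraction Ia = S/5 = (300/391)/5 = 60/391 ≈ 0.153 in
P − Ia = 2.050 − 0.153 = 14831/7820 ≈ 1.897 in (> 0, runoff occurs)
Runoff Q = (P−Ia)²/(P−Ia+S) = (1.897)²/(1.897+0.767) = 219958561/162898420 ≈ 1.350 in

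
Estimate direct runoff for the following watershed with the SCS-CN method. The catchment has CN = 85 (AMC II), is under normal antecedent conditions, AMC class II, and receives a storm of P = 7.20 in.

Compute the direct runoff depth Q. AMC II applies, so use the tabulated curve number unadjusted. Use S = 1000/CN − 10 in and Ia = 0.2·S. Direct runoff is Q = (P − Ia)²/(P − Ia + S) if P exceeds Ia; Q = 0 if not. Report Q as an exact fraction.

Q = 28227/5185 in ≈ 5.444 in

Average conditions: CN = 85 (no AMC adjustment).
Retention S: 1000/CN − 10 with CN=85.000 → S = 30/17 ≈ 1.765 in
Ia = 0.2·(30/17) = 6/17 in ≈ 0.353 in
Since P=7.200 > Ia=0.353: effective rainfall P−Ia = 582/85 in
Q: (582/85)² ÷ (732/85) = 28227/5185 in (≈ 5.444 in)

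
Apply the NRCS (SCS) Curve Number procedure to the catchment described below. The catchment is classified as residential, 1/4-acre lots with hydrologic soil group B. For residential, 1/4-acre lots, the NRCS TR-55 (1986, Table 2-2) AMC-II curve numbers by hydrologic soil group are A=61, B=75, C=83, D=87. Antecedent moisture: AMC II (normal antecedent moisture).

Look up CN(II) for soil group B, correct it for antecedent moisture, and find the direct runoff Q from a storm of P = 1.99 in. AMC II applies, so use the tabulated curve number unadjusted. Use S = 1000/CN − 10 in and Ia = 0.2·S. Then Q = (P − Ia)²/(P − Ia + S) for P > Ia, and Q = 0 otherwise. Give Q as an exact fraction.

Q = 157609/419100 in ≈ 0.376 in

NRCS table: residential, 1/4-acre lots, soil group B → CN(II) = 75
CN(II) = 75; AMC II needs no correction.
Max retention: S = 1000/75 − 10 = 10/3 in (≈ 3.333 in)
Ia = 0.2·(10/3) = 2/3 in ≈ 0.667 in
Since P=1.990 > Ia=0.667: effective rainfall P−Ia = 397/300 in
Q: (397/300)² ÷ (1397/300) = 157609/419100 in (≈ 0.376 in)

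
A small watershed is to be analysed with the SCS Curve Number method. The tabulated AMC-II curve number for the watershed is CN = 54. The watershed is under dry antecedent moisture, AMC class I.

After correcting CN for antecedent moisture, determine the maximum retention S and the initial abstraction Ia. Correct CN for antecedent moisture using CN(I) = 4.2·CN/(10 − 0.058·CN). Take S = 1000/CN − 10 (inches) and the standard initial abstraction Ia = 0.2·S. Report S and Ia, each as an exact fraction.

S = 11500/567 in ≈ 20.282 in; Ia = 2300/567 in ≈ 4.056 in

Adjust CN=54 to AMC I: 4.2·54/(10 − 0.058·54) → (1134/5) ÷ (1717/250) = 56700/1717 ≈ 33.023
S = 1000/(56700/1717) − 10 = 11500/567 in ≈ 20.282 in
Ia = 0.2S: 0.2·20.282 = 4.056 in (exactly 2300/567)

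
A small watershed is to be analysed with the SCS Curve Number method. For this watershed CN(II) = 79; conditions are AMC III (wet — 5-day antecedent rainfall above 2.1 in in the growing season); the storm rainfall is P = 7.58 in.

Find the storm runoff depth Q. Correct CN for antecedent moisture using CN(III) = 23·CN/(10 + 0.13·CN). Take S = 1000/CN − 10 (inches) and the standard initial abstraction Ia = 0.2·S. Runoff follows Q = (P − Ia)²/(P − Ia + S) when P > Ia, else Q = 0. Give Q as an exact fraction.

Q = 445747175449/70194616550 in ≈ 6.350 in

Adjust CN=79 to AMC III: 23·79/(10 + 0.13·79) → 1817 ÷ (2027/100) = 181700/2027 ≈ 89.640
Retention S: 1000/CN − 10 with CN=89.640 → S = 2100/1817 ≈ 1.156 in
Ia = 0.2·(2100/1817) = 420/1817 in ≈ 0.231 in
Since P=7.580 > Ia=0.231: effective rainfall P−Ia = 667643/90850 in
Q: (667643/90850)² ÷ (772643/90850) = 445747175449/70194616550 in (≈ 6.350 in)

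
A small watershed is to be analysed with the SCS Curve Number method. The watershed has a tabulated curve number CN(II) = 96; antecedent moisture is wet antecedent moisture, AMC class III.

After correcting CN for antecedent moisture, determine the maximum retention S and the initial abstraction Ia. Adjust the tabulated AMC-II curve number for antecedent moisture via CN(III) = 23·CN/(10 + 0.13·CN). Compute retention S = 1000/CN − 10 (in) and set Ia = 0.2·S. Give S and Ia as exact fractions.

S = 25/138 in ≈ 0.181 in; Ia = 5/138 in ≈ 0.036 in

Adjust CN=96 to AMC III: 23·96/(10 + 0.13·96) → 2208 ÷ (562/25) = 27600/281 ≈ 98.221
S = 1000/(27600/281) − 10 = 25/138 in ≈ 0.181 in
Ia = 0.2S: 0.2·0.181 = 0.036 in (exactly 5/138)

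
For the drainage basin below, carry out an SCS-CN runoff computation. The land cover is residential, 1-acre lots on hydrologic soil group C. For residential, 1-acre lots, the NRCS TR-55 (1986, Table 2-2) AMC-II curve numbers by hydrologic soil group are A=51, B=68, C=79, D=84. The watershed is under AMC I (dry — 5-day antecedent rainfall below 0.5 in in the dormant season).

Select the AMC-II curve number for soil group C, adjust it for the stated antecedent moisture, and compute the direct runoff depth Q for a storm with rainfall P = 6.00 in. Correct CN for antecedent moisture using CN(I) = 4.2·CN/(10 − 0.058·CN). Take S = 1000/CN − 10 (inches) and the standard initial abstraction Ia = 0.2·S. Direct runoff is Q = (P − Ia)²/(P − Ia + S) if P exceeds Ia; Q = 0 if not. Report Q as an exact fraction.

NRCS table: residential, 1-acre lots, soil group C → CN(II) = 79
Adjust CN=79 to AMC I: 4.2·79/(10 − 0.058·79) → (1659/5) ÷ (2709/500) = 7900/129 ≈ 61.240
Max retention: S = 1000/(7900/129) − 10 = 500/79 in (≈ 6.329 in)
Ia = 0.2·(500/79) = 100/79 in ≈ 1.266 in
Since P=6.000 > Ia=1.266: effective rainfall P−Ia = 374/79 in
Q: (374/79)² ÷ (874/79) = 69938/34523 in (≈ 2.026 in)

Q = 69938/34523 in ≈ 2.026 in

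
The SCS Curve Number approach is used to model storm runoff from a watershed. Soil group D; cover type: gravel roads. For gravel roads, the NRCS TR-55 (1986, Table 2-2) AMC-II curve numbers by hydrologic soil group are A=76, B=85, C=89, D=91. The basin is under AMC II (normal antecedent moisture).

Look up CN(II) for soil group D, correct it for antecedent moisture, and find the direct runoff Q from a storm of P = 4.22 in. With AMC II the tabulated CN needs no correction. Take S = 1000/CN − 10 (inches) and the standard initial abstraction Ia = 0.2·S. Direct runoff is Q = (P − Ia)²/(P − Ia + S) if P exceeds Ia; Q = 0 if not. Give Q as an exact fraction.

NRCS table: gravel roads, soil group D → CN(II) = 91
Average conditions: CN = 91 (no AMC adjustment).
Retention S: 1000/CN − 10 with CN=91.000 → S = 90/91 ≈ 0.989 in
Ia = 0.2S: 0.2·0.989 = 0.198 in (exactly 18/91)
P − Ia = 4.220 − 0.198 = 18301/4550 ≈ 4.022 in (> 0, runoff occurs)
Q: (18301/4550)² ÷ (22801/4550) = 334926601/103744550 in (≈ 3.228 in)

Q = 334926601/103744550 in ≈ 3.228 in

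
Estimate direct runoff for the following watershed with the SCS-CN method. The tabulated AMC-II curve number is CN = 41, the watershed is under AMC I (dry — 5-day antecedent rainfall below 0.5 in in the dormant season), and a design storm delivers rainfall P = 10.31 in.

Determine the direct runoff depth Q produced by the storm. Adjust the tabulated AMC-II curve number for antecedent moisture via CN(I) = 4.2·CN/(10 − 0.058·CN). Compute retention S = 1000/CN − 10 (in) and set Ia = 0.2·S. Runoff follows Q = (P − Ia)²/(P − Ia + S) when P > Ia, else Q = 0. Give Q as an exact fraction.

Q = 88619931481/279626195100 in ≈ 0.317 in

CN(I) from CN(II)=41: (4.2·41)/(10 − 0.058·41) = 86100/3811 ≈ 22.592
S = 1000/(86100/3811) − 10 = 29500/861 in ≈ 34.262 in
Ia = 0.2S: 0.2·34.262 = 6.852 in (exactly 5900/861)
Excess rainfall: 10.310 − 6.852 = 3.458 in; P > Ia so Q > 0
Q = (297691/86100)²/((297691/86100) + 29500/861) = (88619931481/7413210000)/(3247691/86100) = 88619931481/279626195100 in ≈ 0.317 in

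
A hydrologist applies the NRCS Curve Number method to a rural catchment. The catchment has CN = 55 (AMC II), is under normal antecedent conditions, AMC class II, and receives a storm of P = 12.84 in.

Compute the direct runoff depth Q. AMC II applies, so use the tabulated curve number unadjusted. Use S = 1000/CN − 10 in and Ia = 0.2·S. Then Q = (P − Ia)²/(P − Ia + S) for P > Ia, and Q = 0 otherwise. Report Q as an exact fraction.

Average conditions: CN = 55 (no AMC adjustment).
S = 1000/55 − 10 = 90/11 in ≈ 8.182 in
Ia = 0.2·(90/11) = 18/11 in ≈ 1.636 in
Since P=12.840 > Ia=1.636: effective rainfall P−Ia = 3081/275 in
Q = (3081/275)²/((3081/275) + 90/11) = (9492561/75625)/(5331/275) = 3164187/488675 in ≈ 6.475 in

Q = 3164187/488675 in ≈ 6.475 in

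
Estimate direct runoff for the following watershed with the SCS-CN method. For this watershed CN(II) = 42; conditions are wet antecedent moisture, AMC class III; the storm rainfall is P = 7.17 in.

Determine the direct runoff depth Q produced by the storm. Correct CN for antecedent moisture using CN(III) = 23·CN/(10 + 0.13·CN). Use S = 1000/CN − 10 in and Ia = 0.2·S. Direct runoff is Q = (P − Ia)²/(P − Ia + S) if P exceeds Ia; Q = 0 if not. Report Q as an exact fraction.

Q = 83123232721/27932421300 in ≈ 2.976 in

Wet (AMC III): CN(III) = 23·42/(10 + 0.13·42) = 966/(773/50) = 48300/773 ≈ 62.484
S = 1000/(48300/773) − 10 = 2900/483 in ≈ 6.004 in
Ia = 0.2·(2900/483) = 580/483 in ≈ 1.201 in
Excess rainfall: 7.170 − 1.201 = 5.969 in; P > Ia so Q > 0
Runoff Q = (P−Ia)²/(P−Ia+S) = (5.969)²/(5.969+6.004) = 83123232721/27932421300 ≈ 2.976 in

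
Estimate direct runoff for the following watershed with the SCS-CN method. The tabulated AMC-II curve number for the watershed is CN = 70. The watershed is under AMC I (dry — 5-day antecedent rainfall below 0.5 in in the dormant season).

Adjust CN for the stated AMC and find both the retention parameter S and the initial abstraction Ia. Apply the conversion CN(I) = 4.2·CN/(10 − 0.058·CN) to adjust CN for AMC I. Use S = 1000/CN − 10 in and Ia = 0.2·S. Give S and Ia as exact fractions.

S = 500/49 in ≈ 10.204 in; Ia = 100/49 in ≈ 2.041 in

CN(I) from CN(II)=70: (4.2·70)/(10 − 0.058·70) = 4900/99 ≈ 49.495
S = 1000/(4900/99) − 10 = 500/49 in ≈ 10.204 in
Initial abstraction Ia = S/5 = (500/49)/5 = 100/49 ≈ 2.041 in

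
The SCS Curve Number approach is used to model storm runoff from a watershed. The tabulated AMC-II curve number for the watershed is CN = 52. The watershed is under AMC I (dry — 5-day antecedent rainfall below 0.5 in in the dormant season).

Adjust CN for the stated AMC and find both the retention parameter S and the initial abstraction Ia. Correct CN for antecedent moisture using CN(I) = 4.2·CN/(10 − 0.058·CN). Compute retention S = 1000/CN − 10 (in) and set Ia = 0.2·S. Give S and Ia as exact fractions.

Dry (AMC I): CN(I) = 4.2·52/(10 − 0.058·52) = (1092/5)/(873/125) = 9100/291 ≈ 31.271
Retention S: 1000/CN − 10 with CN=31.271 → S = 2000/91 ≈ 21.978 in
Ia = 0.2S: 0.2·21.978 = 4.396 in (exactly 400/91)

S = 2000/91 in ≈ 21.978 in; Ia = 400/91 in ≈ 4.396 in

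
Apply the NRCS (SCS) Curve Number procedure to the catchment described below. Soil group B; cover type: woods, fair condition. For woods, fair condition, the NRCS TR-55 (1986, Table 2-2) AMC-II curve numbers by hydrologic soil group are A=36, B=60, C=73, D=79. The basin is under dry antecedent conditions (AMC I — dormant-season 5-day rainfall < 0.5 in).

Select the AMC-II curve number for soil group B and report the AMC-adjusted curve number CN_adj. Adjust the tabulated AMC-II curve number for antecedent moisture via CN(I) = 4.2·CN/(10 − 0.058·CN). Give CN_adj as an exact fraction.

NRCS table: woods, fair condition, soil group B → CN(II) = 60
Dry (AMC I): CN(I) = 4.2·60/(10 − 0.058·60) = 252/(163/25) = 6300/163 ≈ 38.650

CN_adj = 6300/163 ≈ 38.650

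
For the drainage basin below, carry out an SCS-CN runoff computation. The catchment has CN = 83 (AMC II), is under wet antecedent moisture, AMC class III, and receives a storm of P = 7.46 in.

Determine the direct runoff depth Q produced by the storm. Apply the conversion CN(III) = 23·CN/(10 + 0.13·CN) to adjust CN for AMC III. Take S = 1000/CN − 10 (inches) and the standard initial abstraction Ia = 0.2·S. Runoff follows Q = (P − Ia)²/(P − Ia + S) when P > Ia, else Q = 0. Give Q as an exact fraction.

Q = 483104233249/74456440650 in ≈ 6.488 in

CN(III) from CN(II)=83: (23·83)/(10 + 0.13·83) = 190900/2079 ≈ 91.823
S = 1000/(190900/2079) − 10 = 1700/1909 in ≈ 0.891 in
Ia = 0.2S: 0.2·0.891 = 0.178 in (exactly 340/1909)
Excess rainfall: 7.460 − 0.178 = 7.282 in; P > Ia so Q > 0
Q: (695057/95450)² ÷ (780057/95450) = 483104233249/74456440650 in (≈ 6.488 in)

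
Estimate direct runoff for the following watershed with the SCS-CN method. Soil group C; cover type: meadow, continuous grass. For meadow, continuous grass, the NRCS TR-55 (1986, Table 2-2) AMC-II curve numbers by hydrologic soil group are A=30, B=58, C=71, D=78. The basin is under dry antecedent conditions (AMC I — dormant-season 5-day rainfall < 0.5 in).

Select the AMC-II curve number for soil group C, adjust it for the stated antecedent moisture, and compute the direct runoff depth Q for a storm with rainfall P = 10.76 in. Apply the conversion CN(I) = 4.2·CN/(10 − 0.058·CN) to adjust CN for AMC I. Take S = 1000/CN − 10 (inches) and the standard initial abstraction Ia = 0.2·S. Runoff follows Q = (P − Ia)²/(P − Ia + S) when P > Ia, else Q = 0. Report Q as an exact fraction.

NRCS table: meadow, continuous grass, soil group C → CN(II) = 71
Dry (AMC I): CN(I) = 4.2·71/(10 − 0.058·71) = (1491/5)/(2941/500) = 149100/2941 ≈ 50.697
Max retention: S = 1000/(149100/2941) − 10 = 14500/1491 in (≈ 9.725 in)
Ia = 0.2·(14500/1491) = 2900/1491 in ≈ 1.945 in
Excess rainfall: 10.760 − 1.945 = 8.815 in; P > Ia so Q > 0
Q = (328579/37275)²/((328579/37275) + 14500/1491) = (107964159241/1389425625)/(691079/37275) = 107964159241/25759969725 in ≈ 4.191 in

Q = 107964159241/25759969725 in ≈ 4.191 in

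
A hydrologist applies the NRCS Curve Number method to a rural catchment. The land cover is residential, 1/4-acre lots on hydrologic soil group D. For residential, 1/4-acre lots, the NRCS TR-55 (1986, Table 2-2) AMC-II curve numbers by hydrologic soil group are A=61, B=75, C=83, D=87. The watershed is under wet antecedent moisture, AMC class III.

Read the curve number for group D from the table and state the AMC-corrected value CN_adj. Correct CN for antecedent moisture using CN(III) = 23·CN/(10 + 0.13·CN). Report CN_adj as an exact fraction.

CN_adj = 200100/2131 ≈ 93.900

NRCS table: residential, 1/4-acre lots, soil group D → CN(II) = 87
CN(III) from CN(II)=87: (23·87)/(10 + 0.13·87) = 200100/2131 ≈ 93.900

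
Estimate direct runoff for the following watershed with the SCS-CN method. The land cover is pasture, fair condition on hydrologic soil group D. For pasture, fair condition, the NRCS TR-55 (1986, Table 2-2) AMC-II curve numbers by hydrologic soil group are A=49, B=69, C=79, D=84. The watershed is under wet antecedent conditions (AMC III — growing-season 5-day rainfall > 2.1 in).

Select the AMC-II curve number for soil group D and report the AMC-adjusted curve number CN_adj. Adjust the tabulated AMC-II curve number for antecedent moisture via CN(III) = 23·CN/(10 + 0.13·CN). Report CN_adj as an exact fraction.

CN_adj = 48300/523 ≈ 92.352

NRCS table: pasture, fair condition, soil group D → CN(II) = 84
Wet (AMC III): CN(III) = 23·84/(10 + 0.13·84) = 1932/(523/25) = 48300/523 ≈ 92.352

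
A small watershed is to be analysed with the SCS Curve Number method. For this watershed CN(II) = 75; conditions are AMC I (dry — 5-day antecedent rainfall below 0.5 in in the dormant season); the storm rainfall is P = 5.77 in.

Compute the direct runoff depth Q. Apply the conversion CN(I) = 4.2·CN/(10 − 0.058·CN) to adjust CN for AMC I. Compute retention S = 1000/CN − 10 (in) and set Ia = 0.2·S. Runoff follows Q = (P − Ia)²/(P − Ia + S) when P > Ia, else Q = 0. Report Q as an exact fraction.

Q = 694375201/481011300 in ≈ 1.444 in

CN(I) from CN(II)=75: (4.2·75)/(10 − 0.058·75) = 6300/113 ≈ 55.752
S = 1000/(6300/113) − 10 = 500/63 in ≈ 7.937 in
Initial abstraction Ia = S/5 = (500/63)/5 = 100/63 ≈ 1.587 in
P − Ia = 5.770 − 1.587 = 26351/6300 ≈ 4.183 in (> 0, runoff occurs)
Runoff Q = (P−Ia)²/(P−Ia+S) = (4.183)²/(4.183+7.937) = 694375201/481011300 ≈ 1.444 in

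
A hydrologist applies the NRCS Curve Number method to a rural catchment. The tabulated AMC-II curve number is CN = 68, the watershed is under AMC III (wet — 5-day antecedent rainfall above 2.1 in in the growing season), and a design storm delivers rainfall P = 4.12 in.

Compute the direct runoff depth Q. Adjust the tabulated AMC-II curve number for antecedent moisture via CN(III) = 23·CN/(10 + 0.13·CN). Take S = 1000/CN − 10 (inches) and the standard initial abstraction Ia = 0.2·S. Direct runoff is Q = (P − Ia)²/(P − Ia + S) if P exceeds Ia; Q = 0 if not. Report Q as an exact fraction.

Q = 1315730529/550068575 in ≈ 2.392 in

Wet (AMC III): CN(III) = 23·68/(10 + 0.13·68) = 1564/(471/25) = 39100/471 ≈ 83.015
S = 1000/(39100/471) − 10 = 800/391 in ≈ 2.046 in
Ia = 0.2·(800/391) = 160/391 in ≈ 0.409 in
Excess rainfall: 4.120 − 0.409 = 3.711 in; P > Ia so Q > 0
Q: (36273/9775)² ÷ (56273/9775) = 1315730529/550068575 in (≈ 2.392 in)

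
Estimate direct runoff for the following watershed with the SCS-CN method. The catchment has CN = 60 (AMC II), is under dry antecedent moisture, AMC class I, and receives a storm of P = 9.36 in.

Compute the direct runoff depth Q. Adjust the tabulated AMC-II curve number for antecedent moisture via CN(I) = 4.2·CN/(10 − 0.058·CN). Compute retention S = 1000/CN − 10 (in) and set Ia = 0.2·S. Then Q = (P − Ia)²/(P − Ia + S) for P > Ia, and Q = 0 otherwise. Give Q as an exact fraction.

CN(I) from CN(II)=60: (4.2·60)/(10 − 0.058·60) = 6300/163 ≈ 38.650
Max retention: S = 1000/(6300/163) − 10 = 1000/63 in (≈ 15.873 in)
Initial abstraction Ia = S/5 = (1000/63)/5 = 200/63 ≈ 3.175 in
Since P=9.360 > Ia=3.175: effective rainfall P−Ia = 9742/1575 in
Runoff Q = (P−Ia)²/(P−Ia+S) = (6.185)²/(6.185+15.873) = 47453282/27359325 ≈ 1.734 in

Q = 47453282/27359325 in ≈ 1.734 in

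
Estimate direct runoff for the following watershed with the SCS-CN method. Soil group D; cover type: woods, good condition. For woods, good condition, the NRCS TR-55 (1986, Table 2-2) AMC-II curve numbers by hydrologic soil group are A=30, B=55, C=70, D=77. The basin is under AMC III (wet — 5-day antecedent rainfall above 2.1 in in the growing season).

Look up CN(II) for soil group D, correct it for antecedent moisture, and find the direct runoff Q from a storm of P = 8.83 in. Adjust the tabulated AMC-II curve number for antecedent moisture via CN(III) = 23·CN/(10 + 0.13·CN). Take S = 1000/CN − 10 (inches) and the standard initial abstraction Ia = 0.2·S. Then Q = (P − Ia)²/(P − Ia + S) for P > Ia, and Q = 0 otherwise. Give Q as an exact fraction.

NRCS table: woods, good condition, soil group D → CN(II) = 77
CN(III) from CN(II)=77: (23·77)/(10 + 0.13·77) = 7700/87 ≈ 88.506
Max retention: S = 1000/(7700/87) − 10 = 100/77 in (≈ 1.299 in)
Ia = 0.2S: 0.2·1.299 = 0.260 in (exactly 20/77)
Since P=8.830 > Ia=0.260: effective rainfall P−Ia = 65991/7700 in
Q: (65991/7700)² ÷ (75991/7700) = 4354812081/585130700 in (≈ 7.442 in)

Q = 4354812081/585130700 in ≈ 7.442 in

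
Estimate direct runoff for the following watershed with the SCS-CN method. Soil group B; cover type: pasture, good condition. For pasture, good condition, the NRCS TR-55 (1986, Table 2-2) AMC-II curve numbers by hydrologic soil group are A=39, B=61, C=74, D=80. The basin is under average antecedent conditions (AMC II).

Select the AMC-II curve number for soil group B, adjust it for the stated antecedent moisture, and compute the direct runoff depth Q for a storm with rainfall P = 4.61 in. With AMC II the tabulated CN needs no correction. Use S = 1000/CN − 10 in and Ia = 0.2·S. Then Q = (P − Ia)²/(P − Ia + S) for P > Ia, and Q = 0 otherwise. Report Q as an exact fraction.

Q = 412943041/361858100 in ≈ 1.141 in

NRCS table: pasture, good condition, soil group B → CN(II) = 61
AMC II — tabulated CN = 61 applies directly.
Max retention: S = 1000/61 − 10 = 390/61 in (≈ 6.393 in)
Ia = 0.2·(390/61) = 78/61 in ≈ 1.279 in
Since P=4.610 > Ia=1.279: effective rainfall P−Ia = 20321/6100 in
Q: (20321/6100)² ÷ (59321/6100) = 412943041/361858100 in (≈ 1.141 in)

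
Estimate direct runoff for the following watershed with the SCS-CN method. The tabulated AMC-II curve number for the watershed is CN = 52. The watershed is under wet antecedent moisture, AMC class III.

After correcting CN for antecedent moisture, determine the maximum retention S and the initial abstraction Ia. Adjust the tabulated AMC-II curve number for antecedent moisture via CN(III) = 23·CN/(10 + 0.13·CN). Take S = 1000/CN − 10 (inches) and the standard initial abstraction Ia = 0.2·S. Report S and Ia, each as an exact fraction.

S = 1200/299 in ≈ 4.013 in; Ia = 240/299 in ≈ 0.803 in

Wet (AMC III): CN(III) = 23·52/(10 + 0.13·52) = 1196/(419/25) = 29900/419 ≈ 71.360
S = 1000/(29900/419) − 10 = 1200/299 in ≈ 4.013 in
Ia = 0.2S: 0.2·4.013 = 0.803 in (exactly 240/299)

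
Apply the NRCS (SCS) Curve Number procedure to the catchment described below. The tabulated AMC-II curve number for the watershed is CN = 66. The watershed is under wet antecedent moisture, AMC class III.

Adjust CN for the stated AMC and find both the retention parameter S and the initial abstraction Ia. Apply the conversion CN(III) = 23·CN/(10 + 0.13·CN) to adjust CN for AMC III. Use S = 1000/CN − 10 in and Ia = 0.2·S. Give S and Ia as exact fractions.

S = 1700/759 in ≈ 2.240 in; Ia = 340/759 in ≈ 0.448 in

Adjust CN=66 to AMC III: 23·66/(10 + 0.13·66) → 1518 ÷ (929/50) = 75900/929 ≈ 81.701
Max retention: S = 1000/(75900/929) − 10 = 1700/759 in (≈ 2.240 in)
Ia = 0.2·(1700/759) = 340/759 in ≈ 0.448 in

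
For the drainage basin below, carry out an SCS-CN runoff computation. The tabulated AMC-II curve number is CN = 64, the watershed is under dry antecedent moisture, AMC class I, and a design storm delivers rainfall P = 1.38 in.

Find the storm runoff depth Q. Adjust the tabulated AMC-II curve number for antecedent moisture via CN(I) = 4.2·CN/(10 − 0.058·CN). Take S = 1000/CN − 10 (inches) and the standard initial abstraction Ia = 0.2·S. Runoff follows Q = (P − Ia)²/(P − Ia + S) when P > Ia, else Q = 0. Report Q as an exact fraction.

Adjust CN=64 to AMC I: 4.2·64/(10 − 0.058·64) → (1344/5) ÷ (786/125) = 5600/131 ≈ 42.748
S = 1000/(5600/131) − 10 = 375/28 in ≈ 13.393 in
Initial abstraction Ia = S/5 = (375/28)/5 = 75/28 ≈ 2.679 in
P = 1.380 ≤ Ia = 2.679 in: entire storm abstracted, Q = 0.

Q = 0 in ≈ 0.000 in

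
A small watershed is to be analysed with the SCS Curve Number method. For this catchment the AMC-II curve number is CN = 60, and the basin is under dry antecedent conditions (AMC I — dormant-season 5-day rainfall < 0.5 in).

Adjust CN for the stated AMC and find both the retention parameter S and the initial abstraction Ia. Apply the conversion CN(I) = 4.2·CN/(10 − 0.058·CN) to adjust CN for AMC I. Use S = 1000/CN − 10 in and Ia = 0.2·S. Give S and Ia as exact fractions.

S = 1000/63 in ≈ 15.873 in; Ia = 200/63 in ≈ 3.175 in

CN(I) from CN(II)=60: (4.2·60)/(10 − 0.058·60) = 6300/163 ≈ 38.650
Max retention: S = 1000/(6300/163) − 10 = 1000/63 in (≈ 15.873 in)
Initial abstraction Ia = S/5 = (1000/63)/5 = 200/63 ≈ 3.175 in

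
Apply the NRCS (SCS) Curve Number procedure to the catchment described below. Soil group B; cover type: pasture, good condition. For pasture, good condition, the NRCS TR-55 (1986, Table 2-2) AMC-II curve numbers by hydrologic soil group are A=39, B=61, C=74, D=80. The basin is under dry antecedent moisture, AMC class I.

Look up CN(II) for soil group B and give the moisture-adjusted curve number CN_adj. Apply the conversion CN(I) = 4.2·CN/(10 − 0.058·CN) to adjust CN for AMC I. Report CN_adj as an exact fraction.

CN_adj = 42700/1077 ≈ 39.647

NRCS table: pasture, good condition, soil group B → CN(II) = 61
CN(I) from CN(II)=61: (4.2·61)/(10 − 0.058·61) = 42700/1077 ≈ 39.647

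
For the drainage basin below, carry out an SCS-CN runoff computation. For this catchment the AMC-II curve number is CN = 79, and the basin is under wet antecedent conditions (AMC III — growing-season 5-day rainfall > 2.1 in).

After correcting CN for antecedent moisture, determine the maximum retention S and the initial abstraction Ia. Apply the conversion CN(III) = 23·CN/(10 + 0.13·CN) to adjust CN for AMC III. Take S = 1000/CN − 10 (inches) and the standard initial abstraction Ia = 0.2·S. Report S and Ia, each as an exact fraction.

CN(III) from CN(II)=79: (23·79)/(10 + 0.13·79) = 181700/2027 ≈ 89.640
Retention S: 1000/CN − 10 with CN=89.640 → S = 2100/1817 ≈ 1.156 in
Initial abstraction Ia = S/5 = (2100/1817)/5 = 420/1817 ≈ 0.231 in

S = 2100/1817 in ≈ 1.156 in; Ia = 420/1817 in ≈ 0.231 in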